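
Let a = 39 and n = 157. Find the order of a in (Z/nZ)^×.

13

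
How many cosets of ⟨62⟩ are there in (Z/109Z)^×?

1

By Lagrange's theorem, ord_109(62) divides φ(109) = 109 − 1 = 108 = 2^2 · 3^3.
Divisors of 108: 1, 2, 3, 4, 6, 9, 12, 18, 27, 36, 54, 108.
Check 62^d mod 109 for each divisor in increasing order:
62^1 ≡ 62
62^2 ≡ 29
62^3 ≡ 54
62^4 ≡ 78
62^6 ≡ 82
62^9 ≡ 68
62^12 ≡ 75
62^18 ≡ 46
62^27 ≡ 76
62^36 ≡ 45
62^54 ≡ 108
62^108 ≡ 1
So ord_109(62) = 108, hence |⟨62⟩| = 108.
The index is φ(109) / ord(62) = 108 / 108 = 1.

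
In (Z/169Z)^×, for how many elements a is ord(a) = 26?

12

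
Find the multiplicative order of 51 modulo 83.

41

Since 51 ∈ (Z/83Z)^×, its order divides φ(83) = 83 − 1 = 82 = 2 · 41.
Divisors of 82: 1, 2, 41, 82.
Evaluate successive powers at the divisors of 82:
51^1 ≡ 51 (mod 83)
51^2 ≡ 28 (mod 83)
51^41 ≡ 1 (mod 83) ✓
Hence ord(51) = 41.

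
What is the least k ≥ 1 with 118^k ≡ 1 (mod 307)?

153

Since 118 ∈ (Z/307Z)^×, its order divides φ(307) = 307 − 1 = 306 = 2 · 3^2 · 17.
Divisors of 306: 1, 2, 3, 6, 9, 17, 18, 34, 51, 102, 153, 306.
Evaluate successive powers at the divisors of 306:
118^1 ≡ 118 (mod 307)
118^2 ≡ 109 (mod 307)
118^3 ≡ 275 (mod 307)
118^6 ≡ 103 (mod 307)
118^9 ≡ 81 (mod 307)
118^17 ≡ 53 (mod 307)
118^18 ≡ 114 (mod 307)
118^34 ≡ 46 (mod 307)
118^51 ≡ 289 (mod 307)
118^102 ≡ 17 (mod 307)
118^153 ≡ 1 (mod 307) ✓
Hence ord(118) = 153.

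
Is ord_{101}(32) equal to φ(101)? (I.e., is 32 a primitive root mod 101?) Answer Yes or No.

No

φ(101) = 101 − 1 = 100 = 2^2 · 5^2.
Test 32^(100/q) mod 101 for each prime factor q of 100:
32^50 ≡ 100 (mod 101)  [q = 2: ≢ 1 ✓]
32^20 ≡ 1 (mod 101)  [q = 5: ≡ 1 ✗]
The check at q = 5 fails, so 32 generates a proper subgroup.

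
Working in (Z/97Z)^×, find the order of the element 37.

96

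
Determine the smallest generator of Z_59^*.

φ(59) = 59 − 1 = 58 = 2 · 29.
Test candidates g = 2, 3, … against the prime factors q ∈ {2, 29} of φ(59): g is a generator iff g^(58/q) ≢ 1 for every such q.
g = 2: 2^29 ≡ 58; 2^2 ≡ 4 — none is 1, so 2 is a primitive root.
The smallest primitive root modulo 59 is 2.

2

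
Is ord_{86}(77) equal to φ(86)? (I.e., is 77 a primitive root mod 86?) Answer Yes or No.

φ(86) = φ(2)·φ(43) = 1·42 = 42 = 2 · 3 · 7.
77 is a primitive root mod 86 iff 77^(φ(86)/q) ≢ 1 for every prime q | φ(86), i.e. q ∈ {2, 3, 7}.
77^21 ≡ 85 (mod 86)  [q = 2: ≢ 1 ✓]
77^14 ≡ 49 (mod 86)  [q = 3: ≢ 1 ✓]
77^6 ≡ 47 (mod 86)  [q = 7: ≢ 1 ✓]
None equal 1, so ord_86(77) = 42: 77 is a primitive root.

Yes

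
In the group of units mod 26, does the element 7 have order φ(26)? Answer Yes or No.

Yes

φ(26) = φ(2)·φ(13) = 1·12 = 12 = 2^2 · 3.
An element g generates (Z/26Z)^× iff g^(12/q) ≢ 1 (mod 26) for each prime q ∈ {2, 3}.
7^6 ≡ 25 (mod 26)  [q = 2: ≢ 1 ✓]
7^4 ≡ 9 (mod 26)  [q = 3: ≢ 1 ✓]
None equal 1, so ord_26(7) = 12: 7 is a primitive root.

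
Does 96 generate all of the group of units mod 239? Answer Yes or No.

No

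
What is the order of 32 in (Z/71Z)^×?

7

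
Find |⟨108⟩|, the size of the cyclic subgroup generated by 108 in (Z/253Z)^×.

By Lagrange's theorem, ord_253(108) divides φ(253) = φ(11·23) = (11−1)·(23−1) = 10·22 = 220 = 2^2 · 5 · 11.
Divisors of 220: 1, 2, 4, 5, 10, 11, 20, 22, 44, 55, 110, 220.
Compute 108^d (mod 253) for the divisors d until we hit 1:
108^1 ≡ 108 (mod 253)
108^2 ≡ 26 (mod 253)
108^4 ≡ 170 (mod 253)
108^5 ≡ 144 (mod 253)
108^10 ≡ 243 (mod 253)
108^11 ≡ 185 (mod 253)
108^20 ≡ 100 (mod 253)
108^22 ≡ 70 (mod 253)
108^44 ≡ 93 (mod 253)
108^55 ≡ 1 (mod 253) ✓
Hence ord(108) = 55.

55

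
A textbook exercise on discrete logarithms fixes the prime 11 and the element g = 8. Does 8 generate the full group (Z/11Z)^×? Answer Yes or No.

Yes

φ(11) = 11 − 1 = 10 = 2 · 5.
8 is a primitive root mod 11 iff 8^(φ(11)/q) ≢ 1 for every prime q | φ(11), i.e. q ∈ {2, 5}.
8^5 ≡ 10 (mod 11)  [q = 2: ≢ 1 ✓]
8^2 ≡ 9 (mod 11)  [q = 5: ≢ 1 ✓]
Every test exponent gives a nontrivial residue, hence 8 generates the full group.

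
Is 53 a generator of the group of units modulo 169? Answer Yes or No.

φ(169) = φ(13^2) = 13·(13−1) = 156 = 2^2 · 3 · 13.
It suffices to check that the order of 53 is not a proper divisor of 156: compute 53^(156/q) for q ∈ {2, 3, 13}.
53^78 ≡ 1 (mod 169)  [q = 2: ≡ 1 ✗]
53^52 ≡ 1 (mod 169)  [q = 3: ≡ 1 ✗]
53^12 ≡ 118 (mod 169)  [q = 13: ≢ 1 ✓]
53^78 ≡ 1 shows ord(53) | 78, strictly less than φ(169); not a primitive root.

No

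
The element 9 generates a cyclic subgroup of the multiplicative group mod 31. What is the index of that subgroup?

2

Since 9 ∈ (Z/31Z)^×, its order divides φ(31) = 31 − 1 = 30 = 2 · 3 · 5.
Divisors of 30: 1, 2, 3, 5, 6, 10, 15, 30.
Evaluate successive powers at the divisors of 30:
9^1 ≡ 9
9^2 ≡ 19
9^3 ≡ 16
9^5 ≡ 25
9^6 ≡ 8
9^10 ≡ 5
9^15 ≡ 1
The order of 9 is 15, so the subgroup it generates has 15 elements.
[(Z/31Z)^× : ⟨9⟩] = 30/15 = 2.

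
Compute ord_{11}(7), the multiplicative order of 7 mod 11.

10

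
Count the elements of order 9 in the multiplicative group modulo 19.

6

φ(19) = 19 − 1 = 18 = 2 · 3^2.
In a cyclic group of order 18, there are φ(d) elements of order d for each divisor d of 18, and zero for non-divisors.
9 = 3^2 divides 18, and φ(9) = 6.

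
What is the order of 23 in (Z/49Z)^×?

Since 23 ∈ (Z/49Z)^×, its order divides φ(49) = φ(7^2) = 7·(7−1) = 42 = 2 · 3 · 7.
Divisors of 42: 1, 2, 3, 6, 7, 14, 21, 42.
Test each divisor d:
23^1 ≡ 23
23^2 ≡ 39
23^3 ≡ 15
23^6 ≡ 29
23^7 ≡ 30
23^14 ≡ 18
23^21 ≡ 1
Hence ord(23) = 21.

21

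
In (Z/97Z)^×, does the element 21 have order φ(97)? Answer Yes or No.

Yes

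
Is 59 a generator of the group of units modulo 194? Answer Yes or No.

Yes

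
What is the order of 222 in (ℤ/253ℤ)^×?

By Lagrange's theorem, ord_253(222) divides φ(253) = φ(11·23) = (11−1)·(23−1) = 10·22 = 220 = 2^2 · 5 · 11.
Divisors of 220: 1, 2, 4, 5, 10, 11, 20, 22, 44, 55, 110, 220.
Test each divisor d:
222^1 ≡ 222 (mod 253)
222^2 ≡ 202 (mod 253)
222^4 ≡ 71 (mod 253)
222^5 ≡ 76 (mod 253)
222^10 ≡ 210 (mod 253)
222^11 ≡ 68 (mod 253)
222^20 ≡ 78 (mod 253)
222^22 ≡ 70 (mod 253)
222^44 ≡ 93 (mod 253)
222^55 ≡ 252 (mod 253)
222^110 ≡ 1 (mod 253) ✓
Hence ord(222) = 110.

110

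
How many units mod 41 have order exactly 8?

4

φ(41) = 41 − 1 = 40 = 2^3 · 5.
(Z/41Z)^× is cyclic (|G| = 40); a cyclic group of order m has exactly φ(d) elements of each order d | m, and none otherwise.
8 = 2^3 divides 40, and φ(8) = 4.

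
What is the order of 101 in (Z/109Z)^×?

By Lagrange's theorem, ord_109(101) divides φ(109) = 109 − 1 = 108 = 2^2 · 3^3.
Divisors of 108: 1, 2, 3, 4, 6, 9, 12, 18, 27, 36, 54, 108.
Evaluate successive powers at the divisors of 108:
101^1 ≡ 101
101^2 ≡ 64
101^3 ≡ 33
101^4 ≡ 63
101^6 ≡ 108
101^9 ≡ 76
101^12 ≡ 1
So ord_109(101) = 12.

12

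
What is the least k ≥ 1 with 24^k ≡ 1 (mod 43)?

21

Since 24 ∈ (Z/43Z)^×, its order divides φ(43) = 43 − 1 = 42 = 2 · 3 · 7.
Divisors of 42: 1, 2, 3, 6, 7, 14, 21, 42.
Test each divisor d:
24^1 ≡ 24 (mod 43)
24^2 ≡ 17 (mod 43)
24^3 ≡ 21 (mod 43)
24^6 ≡ 11 (mod 43)
24^7 ≡ 6 (mod 43)
24^14 ≡ 36 (mod 43)
24^21 ≡ 1 (mod 43) ✓
Therefore the multiplicative order of 24 modulo 43 is 21.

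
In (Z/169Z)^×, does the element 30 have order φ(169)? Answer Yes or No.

No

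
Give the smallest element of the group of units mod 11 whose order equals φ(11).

φ(11) = 11 − 1 = 10 = 2 · 5.
Test candidates g = 2, 3, … against the prime factors q ∈ {2, 5} of φ(11): g is a generator iff g^(10/q) ≢ 1 for every such q.
g = 2: 2^5 ≡ 10; 2^2 ≡ 4 — none is 1, so 2 is a primitive root.
The smallest primitive root modulo 11 is 2.

2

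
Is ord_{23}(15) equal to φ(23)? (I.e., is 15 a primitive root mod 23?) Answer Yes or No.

φ(23) = 23 − 1 = 22 = 2 · 11.
An element g generates (Z/23Z)^× iff g^(22/q) ≢ 1 (mod 23) for each prime q ∈ {2, 11}.
15^11 ≡ 22 (mod 23)  [q = 2: ≢ 1 ✓]
15^2 ≡ 18 (mod 23)  [q = 11: ≢ 1 ✓]
Every test exponent gives a nontrivial residue, hence 15 generates the full group.

Yes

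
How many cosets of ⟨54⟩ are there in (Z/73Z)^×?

2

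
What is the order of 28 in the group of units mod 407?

The order of 28 must divide φ(407) = φ(11·37) = (11−1)·(37−1) = 10·36 = 360 = 2^3 · 3^2 · 5.
Divisors of 360: 1, 2, 3, 4, 5, 6, 8, 9, 10, 12, 15, 18, 20, 24, 30, 36, 40, 45, 60, 72, 90, 120, 180, 360.
Check 28^d mod 407 for each divisor in increasing order:
28^1 ≡ 28
28^2 ≡ 377
28^3 ≡ 381
28^4 ≡ 86
28^5 ≡ 373
28^6 ≡ 269
28^8 ≡ 70
28^9 ≡ 332
28^10 ≡ 342
28^12 ≡ 322
28^15 ≡ 175
28^18 ≡ 334
28^20 ≡ 155
28^24 ≡ 306
28^30 ≡ 100
28^36 ≡ 38
28^40 ≡ 12
28^45 ≡ 406
28^60 ≡ 232
28^72 ≡ 223
28^90 ≡ 1
So ord_407(28) = 90.

90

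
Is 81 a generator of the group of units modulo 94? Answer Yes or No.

No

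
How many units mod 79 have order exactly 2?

φ(79) = 79 − 1 = 78 = 2 · 3 · 13.
In a cyclic group of order 78, there are φ(d) elements of order d for each divisor d of 78, and zero for non-divisors.
2 | 78, and φ(2) = 2 − 1 = 1.

1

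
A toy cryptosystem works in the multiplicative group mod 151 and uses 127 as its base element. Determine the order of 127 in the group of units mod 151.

25

ord(127) | φ(151) = 151 − 1 = 150 = 2 · 3 · 5^2.
Divisors of 150: 1, 2, 3, 5, 6, 10, 15, 25, 30, 50, 75, 150.
Test each divisor d:
127^1 ≡ 127
127^2 ≡ 123
127^3 ≡ 68
127^5 ≡ 59
127^6 ≡ 94
127^10 ≡ 8
127^15 ≡ 19
127^25 ≡ 1
Hence ord(127) = 25.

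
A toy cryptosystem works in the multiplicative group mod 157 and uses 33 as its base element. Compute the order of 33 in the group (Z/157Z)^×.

ord(33) | φ(157) = 157 − 1 = 156 = 2^2 · 3 · 13.
Divisors of 156: 1, 2, 3, 4, 6, 12, 13, 26, 39, 52, 78, 156.
Evaluate successive powers at the divisors of 156:
33^1 ≡ 33 (mod 157)
33^2 ≡ 147 (mod 157)
33^3 ≡ 141 (mod 157)
33^4 ≡ 100 (mod 157)
33^6 ≡ 99 (mod 157)
33^12 ≡ 67 (mod 157)
33^13 ≡ 13 (mod 157)
33^26 ≡ 12 (mod 157)
33^39 ≡ 156 (mod 157)
33^52 ≡ 144 (mod 157)
33^78 ≡ 1 (mod 157) ✓
The smallest such exponent is 78, so the order of 33 is 78.

78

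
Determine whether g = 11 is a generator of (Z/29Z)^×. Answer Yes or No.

Yes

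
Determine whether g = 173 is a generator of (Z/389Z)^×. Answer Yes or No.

No

φ(389) = 389 − 1 = 388 = 2^2 · 97.
It suffices to check that the order of 173 is not a proper divisor of 388: compute 173^(388/q) for q ∈ {2, 97}.
173^194 ≡ 1 (mod 389)  [q = 2: ≡ 1 ✗]
173^4 ≡ 187 (mod 389)  [q = 97: ≢ 1 ✓]
The check at q = 2 fails, so 173 generates a proper subgroup.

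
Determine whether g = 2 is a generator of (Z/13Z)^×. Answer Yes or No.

Yes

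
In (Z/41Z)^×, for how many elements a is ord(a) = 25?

φ(41) = 41 − 1 = 40 = 2^3 · 5.
Since (Z/41Z)^× is cyclic of order 40, the number of elements of order d is φ(d) when d | 40 and 0 otherwise.
25 does not divide 40, so no element of (Z/41Z)^× has order 25.

0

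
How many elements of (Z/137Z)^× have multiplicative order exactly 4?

2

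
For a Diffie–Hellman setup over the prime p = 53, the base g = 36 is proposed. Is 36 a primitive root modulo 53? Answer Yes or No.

φ(53) = 53 − 1 = 52 = 2^2 · 13.
Test 36^(52/q) mod 53 for each prime factor q of 52:
36^26 ≡ 1 (mod 53)  [q = 2: ≡ 1 ✗]
36^4 ≡ 46 (mod 53)  [q = 13: ≢ 1 ✓]
36^26 ≡ 1 shows ord(36) | 26, strictly less than φ(53); not a primitive root.

No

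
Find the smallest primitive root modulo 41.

φ(41) = 41 − 1 = 40 = 2^3 · 5.
g is a primitive root iff g^(40/q) ≢ 1 (mod 41) for each prime q ∈ {2, 5}.
g = 2: 2^20 ≡ 1 — hits 1, so not a primitive root.
g = 3: 3^20 ≡ 40; 3^8 ≡ 1 — hits 1, so not a primitive root.
g = 4: 4^20 ≡ 1 — hits 1, so not a primitive root.
g = 5: 5^20 ≡ 1 — hits 1, so not a primitive root.
g = 6: 6^20 ≡ 40; 6^8 ≡ 10 — none is 1, so 6 is a primitive root.
The smallest primitive root modulo 41 is 6.

6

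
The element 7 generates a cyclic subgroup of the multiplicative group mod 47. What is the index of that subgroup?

By Lagrange's theorem, ord_47(7) divides φ(47) = 47 − 1 = 46 = 2 · 23.
Divisors of 46: 1, 2, 23, 46.
Test each divisor d:
7^1 ≡ 7
7^2 ≡ 2
7^23 ≡ 1
Thus |⟨7⟩| = ord(7) = 23.
Index = |(Z/47Z)^×| / |⟨7⟩| = 46 / 23 = 2.

2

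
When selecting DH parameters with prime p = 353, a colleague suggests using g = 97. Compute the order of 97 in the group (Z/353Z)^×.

22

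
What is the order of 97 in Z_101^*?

ord(97) | φ(101) = 101 − 1 = 100 = 2^2 · 5^2.
Divisors of 100: 1, 2, 4, 5, 10, 20, 25, 50, 100.
Compute 97^d (mod 101) for the divisors d until we hit 1:
97^1 ≡ 97
97^2 ≡ 16
97^4 ≡ 54
97^5 ≡ 87
97^10 ≡ 95
97^20 ≡ 36
97^25 ≡ 1
The smallest such exponent is 25, so the order of 97 is 25.

25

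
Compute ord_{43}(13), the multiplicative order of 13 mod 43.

ord(13) | φ(43) = 43 − 1 = 42 = 2 · 3 · 7.
Divisors of 42: 1, 2, 3, 6, 7, 14, 21, 42.
Test each divisor d:
13^1 ≡ 13
13^2 ≡ 40
13^3 ≡ 4
13^6 ≡ 16
13^7 ≡ 36
13^14 ≡ 6
13^21 ≡ 1
Hence ord(13) = 21.

21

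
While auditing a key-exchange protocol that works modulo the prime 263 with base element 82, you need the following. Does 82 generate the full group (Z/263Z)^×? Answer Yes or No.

Yes

φ(263) = 263 − 1 = 262 = 2 · 131.
An element g generates (Z/263Z)^× iff g^(262/q) ≢ 1 (mod 263) for each prime q ∈ {2, 131}.
82^131 ≡ 262 (mod 263)  [q = 2: ≢ 1 ✓]
82^2 ≡ 149 (mod 263)  [q = 131: ≢ 1 ✓]
Every test exponent gives a nontrivial residue, hence 82 generates the full group.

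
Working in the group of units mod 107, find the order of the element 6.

By Lagrange's theorem, ord_107(6) divides φ(107) = 107 − 1 = 106 = 2 · 53.
Divisors of 106: 1, 2, 53, 106.
Evaluate successive powers at the divisors of 106:
6^1 ≡ 6 (mod 107)
6^2 ≡ 36 (mod 107)
6^53 ≡ 106 (mod 107)
6^106 ≡ 1 (mod 107) ✓
Hence ord(6) = 106.

106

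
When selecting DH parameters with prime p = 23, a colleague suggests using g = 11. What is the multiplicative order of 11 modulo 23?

By Lagrange's theorem, ord_23(11) divides φ(23) = 23 − 1 = 22 = 2 · 11.
Divisors of 22: 1, 2, 11, 22.
Test each divisor d:
11^1 ≡ 11 (mod 23)
11^2 ≡ 6 (mod 23)
11^11 ≡ 22 (mod 23)
11^22 ≡ 1 (mod 23) ✓
The smallest such exponent is 22, so the order of 11 is 22.

22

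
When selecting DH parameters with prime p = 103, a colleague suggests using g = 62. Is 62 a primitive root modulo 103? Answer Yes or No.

φ(103) = 103 − 1 = 102 = 2 · 3 · 17.
62 is a primitive root mod 103 iff 62^(φ(103)/q) ≢ 1 for every prime q | φ(103), i.e. q ∈ {2, 3, 17}.
62^51 ≡ 102 (mod 103)  [q = 2: ≢ 1 ✓]
62^34 ≡ 46 (mod 103)  [q = 3: ≢ 1 ✓]
62^6 ≡ 93 (mod 103)  [q = 17: ≢ 1 ✓]
None equal 1, so ord_103(62) = 102: 62 is a primitive root.

Yes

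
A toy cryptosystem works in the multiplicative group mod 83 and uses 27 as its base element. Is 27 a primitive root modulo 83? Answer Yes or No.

No

φ(83) = 83 − 1 = 82 = 2 · 41.
Test 27^(82/q) mod 83 for each prime factor q of 82:
27^41 ≡ 1 (mod 83)  [q = 2: ≡ 1 ✗]
27^2 ≡ 65 (mod 83)  [q = 41: ≢ 1 ✓]
Since 27^41 ≡ 1, the order of 27 divides 41 < 82, so 27 is not a primitive root.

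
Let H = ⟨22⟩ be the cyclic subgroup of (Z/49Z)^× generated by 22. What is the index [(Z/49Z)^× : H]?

6

The order of 22 must divide φ(49) = φ(7^2) = 7·(7−1) = 42 = 2 · 3 · 7.
Divisors of 42: 1, 2, 3, 6, 7, 14, 21, 42.
Compute 22^d (mod 49) for the divisors d until we hit 1:
22^1 ≡ 22 (mod 49)
22^2 ≡ 43 (mod 49)
22^3 ≡ 15 (mod 49)
22^6 ≡ 29 (mod 49)
22^7 ≡ 1 (mod 49) ✓
The order of 22 is 7, so the subgroup it generates has 7 elements.
Index = |(Z/49Z)^×| / |⟨22⟩| = 42 / 7 = 6.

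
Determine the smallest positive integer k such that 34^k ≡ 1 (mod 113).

112

By Lagrange's theorem, ord_113(34) divides φ(113) = 113 − 1 = 112 = 2^4 · 7.
Divisors of 112: 1, 2, 4, 7, 8, 14, 16, 28, 56, 112.
Evaluate successive powers at the divisors of 112:
34^1 ≡ 34 (mod 113)
34^2 ≡ 26 (mod 113)
34^4 ≡ 111 (mod 113)
34^7 ≡ 40 (mod 113)
34^8 ≡ 4 (mod 113)
34^14 ≡ 18 (mod 113)
34^16 ≡ 16 (mod 113)
34^28 ≡ 98 (mod 113)
34^56 ≡ 112 (mod 113)
34^112 ≡ 1 (mod 113) ✓
Therefore the multiplicative order of 34 modulo 113 is 112.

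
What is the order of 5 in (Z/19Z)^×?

The order of 5 must divide φ(19) = 19 − 1 = 18 = 2 · 3^2.
Divisors of 18: 1, 2, 3, 6, 9, 18.
Test each divisor d:
5^1 ≡ 5
5^2 ≡ 6
5^3 ≡ 11
5^6 ≡ 7
5^9 ≡ 1
Therefore the multiplicative order of 5 modulo 19 is 9.

9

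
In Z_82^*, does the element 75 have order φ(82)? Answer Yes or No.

φ(82) = φ(2)·φ(41) = 1·40 = 40 = 2^3 · 5.
An element g generates (Z/82Z)^× iff g^(40/q) ≢ 1 (mod 82) for each prime q ∈ {2, 5}.
75^20 ≡ 81 (mod 82)  [q = 2: ≢ 1 ✓]
75^8 ≡ 37 (mod 82)  [q = 5: ≢ 1 ✓]
All checks pass, so 75 has order 40 and is a primitive root modulo 82.

Yes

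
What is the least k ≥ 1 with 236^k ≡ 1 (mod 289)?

136

The order of 236 must divide φ(289) = φ(17^2) = 17·(17−1) = 272 = 2^4 · 17.
Divisors of 272: 1, 2, 4, 8, 16, 17, 34, 68, 136, 272.
Test each divisor d:
236^1 ≡ 236 (mod 289)
236^2 ≡ 208 (mod 289)
236^4 ≡ 203 (mod 289)
236^8 ≡ 171 (mod 289)
236^16 ≡ 52 (mod 289)
236^17 ≡ 134 (mod 289)
236^34 ≡ 38 (mod 289)
236^68 ≡ 288 (mod 289)
236^136 ≡ 1 (mod 289) ✓
The smallest such exponent is 136, so the order of 236 is 136.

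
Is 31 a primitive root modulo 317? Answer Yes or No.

φ(317) = 317 − 1 = 316 = 2^2 · 79.
An element g generates (Z/317Z)^× iff g^(316/q) ≢ 1 (mod 317) for each prime q ∈ {2, 79}.
31^158 ≡ 1 (mod 317)  [q = 2: ≡ 1 ✗]
31^4 ≡ 100 (mod 317)  [q = 79: ≢ 1 ✓]
31^158 ≡ 1 shows ord(31) | 158, strictly less than φ(317); not a primitive root.

No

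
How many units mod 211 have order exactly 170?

φ(211) = 211 − 1 = 210 = 2 · 3 · 5 · 7.
In a cyclic group of order 210, there are φ(d) elements of order d for each divisor d of 210, and zero for non-divisors.
Since 170 ∤ 210, the count is 0.

0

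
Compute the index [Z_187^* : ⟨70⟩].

4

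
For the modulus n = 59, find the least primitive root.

2

φ(59) = 59 − 1 = 58 = 2 · 29.
Test candidates g = 2, 3, … against the prime factors q ∈ {2, 29} of φ(59): g is a generator iff g^(58/q) ≢ 1 for every such q.
g = 2: 2^29 ≡ 58; 2^2 ≡ 4 — none is 1, so 2 is a primitive root.
Hence the least primitive root of 59 is 2.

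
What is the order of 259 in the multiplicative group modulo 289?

Since 259 ∈ (Z/289Z)^×, its order divides φ(289) = φ(17^2) = 17·(17−1) = 272 = 2^4 · 17.
Divisors of 272: 1, 2, 4, 8, 16, 17, 34, 68, 136, 272.
Compute 259^d (mod 289) for the divisors d until we hit 1:
259^1 ≡ 259 (mod 289)
259^2 ≡ 33 (mod 289)
259^4 ≡ 222 (mod 289)
259^8 ≡ 154 (mod 289)
259^16 ≡ 18 (mod 289)
259^17 ≡ 38 (mod 289)
259^34 ≡ 288 (mod 289)
259^68 ≡ 1 (mod 289) ✓
The smallest such exponent is 68, so the order of 259 is 68.

68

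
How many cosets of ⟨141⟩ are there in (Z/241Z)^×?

By Lagrange's theorem, ord_241(141) divides φ(241) = 241 − 1 = 240 = 2^4 · 3 · 5.
Divisors of 240: 1, 2, 3, 4, 5, 6, 8, 10, 12, 15, 16, 20, 24, 30, 40, 48, 60, 80, 120, 240.
Compute 141^d (mod 241) for the divisors d until we hit 1:
141^1 ≡ 141 (mod 241)
141^2 ≡ 119 (mod 241)
141^3 ≡ 150 (mod 241)
141^4 ≡ 183 (mod 241)
141^5 ≡ 16 (mod 241)
141^6 ≡ 87 (mod 241)
141^8 ≡ 231 (mod 241)
141^10 ≡ 15 (mod 241)
141^12 ≡ 98 (mod 241)
141^15 ≡ 240 (mod 241)
141^16 ≡ 100 (mod 241)
141^20 ≡ 225 (mod 241)
141^24 ≡ 205 (mod 241)
141^30 ≡ 1 (mod 241) ✓
The order of 141 is 30, so the subgroup it generates has 30 elements.
The index is φ(241) / ord(141) = 240 / 30 = 8.

8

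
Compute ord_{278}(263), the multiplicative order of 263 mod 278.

Since 263 ∈ (Z/278Z)^×, its order divides φ(278) = φ(2)·φ(139) = 1·138 = 138 = 2 · 3 · 23.
Divisors of 138: 1, 2, 3, 6, 23, 46, 69, 138.
Check 263^d mod 278 for each divisor in increasing order:
263^1 ≡ 263 (mod 278)
263^2 ≡ 225 (mod 278)
263^3 ≡ 239 (mod 278)
263^6 ≡ 131 (mod 278)
263^23 ≡ 181 (mod 278)
263^46 ≡ 235 (mod 278)
263^69 ≡ 1 (mod 278) ✓
The smallest such exponent is 69, so the order of 263 is 69.

69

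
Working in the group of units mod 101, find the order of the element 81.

ord(81) | φ(101) = 101 − 1 = 100 = 2^2 · 5^2.
Divisors of 100: 1, 2, 4, 5, 10, 20, 25, 50, 100.
Compute 81^d (mod 101) for the divisors d until we hit 1:
81^1 ≡ 81
81^2 ≡ 97
81^4 ≡ 16
81^5 ≡ 84
81^10 ≡ 87
81^20 ≡ 95
81^25 ≡ 1
So ord_101(81) = 25.

25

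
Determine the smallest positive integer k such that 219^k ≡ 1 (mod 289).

136

By Lagrange's theorem, ord_289(219) divides φ(289) = φ(17^2) = 17·(17−1) = 272 = 2^4 · 17.
Divisors of 272: 1, 2, 4, 8, 16, 17, 34, 68, 136, 272.
Evaluate successive powers at the divisors of 272:
219^1 ≡ 219 (mod 289)
219^2 ≡ 276 (mod 289)
219^4 ≡ 169 (mod 289)
219^8 ≡ 239 (mod 289)
219^16 ≡ 188 (mod 289)
219^17 ≡ 134 (mod 289)
219^34 ≡ 38 (mod 289)
219^68 ≡ 288 (mod 289)
219^136 ≡ 1 (mod 289) ✓
Hence ord(219) = 136.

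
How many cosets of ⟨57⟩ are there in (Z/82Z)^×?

The order of 57 must divide φ(82) = φ(2)·φ(41) = 1·40 = 40 = 2^3 · 5.
Divisors of 40: 1, 2, 4, 5, 8, 10, 20, 40.
Compute 57^d (mod 82) for the divisors d until we hit 1:
57^1 ≡ 57
57^2 ≡ 51
57^4 ≡ 59
57^5 ≡ 1
Thus |⟨57⟩| = ord(57) = 5.
[(Z/82Z)^× : ⟨57⟩] = 40/5 = 8.

8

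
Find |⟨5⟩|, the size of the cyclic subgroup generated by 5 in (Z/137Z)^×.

136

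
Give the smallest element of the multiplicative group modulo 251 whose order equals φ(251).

φ(251) = 251 − 1 = 250 = 2 · 5^3.
Test candidates g = 2, 3, … against the prime factors q ∈ {2, 5} of φ(251): g is a generator iff g^(250/q) ≢ 1 for every such q.
g = 2: 2^125 ≡ 250; 2^50 ≡ 1 — hits 1, so not a primitive root.
g = 3: 3^125 ≡ 1 — hits 1, so not a primitive root.
g = 4: 4^125 ≡ 1 — hits 1, so not a primitive root.
g = 5: 5^125 ≡ 1 — hits 1, so not a primitive root.
g = 6: 6^125 ≡ 250; 6^50 ≡ 219 — none is 1, so 6 is a primitive root.
Hence the least primitive root of 251 is 6.

6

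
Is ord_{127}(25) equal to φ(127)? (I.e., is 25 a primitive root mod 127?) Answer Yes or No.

φ(127) = 127 − 1 = 126 = 2 · 3^2 · 7.
An element g generates (Z/127Z)^× iff g^(126/q) ≢ 1 (mod 127) for each prime q ∈ {2, 3, 7}.
25^63 ≡ 1 (mod 127)  [q = 2: ≡ 1 ✗]
25^42 ≡ 1 (mod 127)  [q = 3: ≡ 1 ✗]
25^18 ≡ 32 (mod 127)  [q = 7: ≢ 1 ✓]
25^63 ≡ 1 shows ord(25) | 63, strictly less than φ(127); not a primitive root.

No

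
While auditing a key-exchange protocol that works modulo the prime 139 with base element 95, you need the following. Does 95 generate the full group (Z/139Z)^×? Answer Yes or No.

φ(139) = 139 − 1 = 138 = 2 · 3 · 23.
It suffices to check that the order of 95 is not a proper divisor of 138: compute 95^(138/q) for q ∈ {2, 3, 23}.
95^69 ≡ 138 (mod 139)  [q = 2: ≢ 1 ✓]
95^46 ≡ 1 (mod 139)  [q = 3: ≡ 1 ✗]
95^6 ≡ 112 (mod 139)  [q = 23: ≢ 1 ✓]
95^46 ≡ 1 shows ord(95) | 46, strictly less than φ(139); not a primitive root.

No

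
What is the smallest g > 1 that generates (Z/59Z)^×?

φ(59) = 59 − 1 = 58 = 2 · 29.
g is a primitive root iff g^(58/q) ≢ 1 (mod 59) for each prime q ∈ {2, 29}.
g = 2: 2^29 ≡ 58; 2^2 ≡ 4 — none is 1, so 2 is a primitive root.
Hence the least primitive root of 59 is 2.

2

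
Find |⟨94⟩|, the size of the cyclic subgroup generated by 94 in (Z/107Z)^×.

The order of 94 must divide φ(107) = 107 − 1 = 106 = 2 · 53.
Divisors of 106: 1, 2, 53, 106.
Evaluate successive powers at the divisors of 106:
94^1 ≡ 94 (mod 107)
94^2 ≡ 62 (mod 107)
94^53 ≡ 106 (mod 107)
94^106 ≡ 1 (mod 107) ✓
Therefore the multiplicative order of 94 modulo 107 is 106.

106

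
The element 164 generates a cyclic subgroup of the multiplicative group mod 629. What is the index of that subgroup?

4

ord(164) | φ(629) = φ(17·37) = (17−1)·(37−1) = 16·36 = 576 = 2^6 · 3^2.
Divisors of 576: 1, 2, 3, 4, 6, 8, 9, 12, 16, 18, 24, 32, 36, 48, 64, 72, 96, 144, 192, 288, 576.
Evaluate successive powers at the divisors of 576:
164^1 ≡ 164
164^2 ≡ 478
164^3 ≡ 396
164^4 ≡ 157
164^6 ≡ 195
164^8 ≡ 118
164^9 ≡ 482
164^12 ≡ 285
164^16 ≡ 86
164^18 ≡ 223
164^24 ≡ 84
164^32 ≡ 477
164^36 ≡ 38
164^48 ≡ 137
164^64 ≡ 460
164^72 ≡ 186
164^96 ≡ 528
164^144 ≡ 1
Thus |⟨164⟩| = ord(164) = 144.
[(Z/629Z)^× : ⟨164⟩] = 576/144 = 4.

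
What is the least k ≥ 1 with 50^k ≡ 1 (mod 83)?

82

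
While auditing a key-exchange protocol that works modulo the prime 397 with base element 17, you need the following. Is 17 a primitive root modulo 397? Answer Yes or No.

No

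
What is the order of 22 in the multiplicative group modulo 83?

82

ord(22) | φ(83) = 83 − 1 = 82 = 2 · 41.
Divisors of 82: 1, 2, 41, 82.
Test each divisor d:
22^1 ≡ 22 (mod 83)
22^2 ≡ 69 (mod 83)
22^41 ≡ 82 (mod 83)
22^82 ≡ 1 (mod 83) ✓
The smallest such exponent is 82, so the order of 22 is 82.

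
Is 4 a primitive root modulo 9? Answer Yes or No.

No

φ(9) = φ(3^2) = 3·(3−1) = 6 = 2 · 3.
It suffices to check that the order of 4 is not a proper divisor of 6: compute 4^(6/q) for q ∈ {2, 3}.
4^3 ≡ 1 (mod 9)  [q = 2: ≡ 1 ✗]
4^2 ≡ 7 (mod 9)  [q = 3: ≢ 1 ✓]
4^3 ≡ 1 shows ord(4) | 3, strictly less than φ(9); not a primitive root.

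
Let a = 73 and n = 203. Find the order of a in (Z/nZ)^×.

By Lagrange's theorem, ord_203(73) divides φ(203) = φ(7·29) = (7−1)·(29−1) = 6·28 = 168 = 2^3 · 3 · 7.
Divisors of 168: 1, 2, 3, 4, 6, 7, 8, 12, 14, 21, 24, 28, 42, 56, 84, 168.
Compute 73^d (mod 203) for the divisors d until we hit 1:
73^1 ≡ 73 (mod 203)
73^2 ≡ 51 (mod 203)
73^3 ≡ 69 (mod 203)
73^4 ≡ 165 (mod 203)
73^6 ≡ 92 (mod 203)
73^7 ≡ 17 (mod 203)
73^8 ≡ 23 (mod 203)
73^12 ≡ 141 (mod 203)
73^14 ≡ 86 (mod 203)
73^21 ≡ 41 (mod 203)
73^24 ≡ 190 (mod 203)
73^28 ≡ 88 (mod 203)
73^42 ≡ 57 (mod 203)
73^56 ≡ 30 (mod 203)
73^84 ≡ 1 (mod 203) ✓
Hence ord(73) = 84.

84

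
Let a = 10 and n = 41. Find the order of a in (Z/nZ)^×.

5

The order of 10 must divide φ(41) = 41 − 1 = 40 = 2^3 · 5.
Divisors of 40: 1, 2, 4, 5, 8, 10, 20, 40.
Evaluate successive powers at the divisors of 40:
10^1 ≡ 10
10^2 ≡ 18
10^4 ≡ 37
10^5 ≡ 1
Hence ord(10) = 5.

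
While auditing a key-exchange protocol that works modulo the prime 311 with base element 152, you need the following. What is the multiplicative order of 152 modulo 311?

310

By Lagrange's theorem, ord_311(152) divides φ(311) = 311 − 1 = 310 = 2 · 5 · 31.
Divisors of 310: 1, 2, 5, 10, 31, 62, 155, 310.
Evaluate successive powers at the divisors of 310:
152^1 ≡ 152
152^2 ≡ 90
152^5 ≡ 262
152^10 ≡ 224
152^31 ≡ 95
152^62 ≡ 6
152^155 ≡ 310
152^310 ≡ 1
Therefore the multiplicative order of 152 modulo 311 is 310.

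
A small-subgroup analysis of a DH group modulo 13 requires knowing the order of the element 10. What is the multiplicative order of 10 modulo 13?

The order of 10 must divide φ(13) = 13 − 1 = 12 = 2^2 · 3.
Divisors of 12: 1, 2, 3, 4, 6, 12.
Test each divisor d:
10^1 ≡ 10 (mod 13)
10^2 ≡ 9 (mod 13)
10^3 ≡ 12 (mod 13)
10^4 ≡ 3 (mod 13)
10^6 ≡ 1 (mod 13) ✓
Hence ord(10) = 6.

6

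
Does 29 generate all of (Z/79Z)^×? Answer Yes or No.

φ(79) = 79 − 1 = 78 = 2 · 3 · 13.
An element g generates (Z/79Z)^× iff g^(78/q) ≢ 1 (mod 79) for each prime q ∈ {2, 3, 13}.
29^39 ≡ 78 (mod 79)  [q = 2: ≢ 1 ✓]
29^26 ≡ 55 (mod 79)  [q = 3: ≢ 1 ✓]
29^6 ≡ 10 (mod 79)  [q = 13: ≢ 1 ✓]
Every test exponent gives a nontrivial residue, hence 29 generates the full group.

Yes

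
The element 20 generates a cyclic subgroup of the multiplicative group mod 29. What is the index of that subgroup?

4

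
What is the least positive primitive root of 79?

φ(79) = 79 − 1 = 78 = 2 · 3 · 13.
Test candidates g = 2, 3, … against the prime factors q ∈ {2, 3, 13} of φ(79): g is a generator iff g^(78/q) ≢ 1 for every such q.
g = 2: 2^39 ≡ 1 — hits 1, so not a primitive root.
g = 3: 3^39 ≡ 78; 3^26 ≡ 23; 3^6 ≡ 18 — none is 1, so 3 is a primitive root.
So 3 is the smallest generator of (Z/79Z)^×.

3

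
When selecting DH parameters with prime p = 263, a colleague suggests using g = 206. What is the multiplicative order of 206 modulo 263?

131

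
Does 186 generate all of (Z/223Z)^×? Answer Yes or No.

φ(223) = 223 − 1 = 222 = 2 · 3 · 37.
It suffices to check that the order of 186 is not a proper divisor of 222: compute 186^(222/q) for q ∈ {2, 3, 37}.
186^111 ≡ 222 (mod 223)  [q = 2: ≢ 1 ✓]
186^74 ≡ 39 (mod 223)  [q = 3: ≢ 1 ✓]
186^6 ≡ 132 (mod 223)  [q = 37: ≢ 1 ✓]
Every test exponent gives a nontrivial residue, hence 186 generates the full group.

Yes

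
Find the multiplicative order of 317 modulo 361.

342

By Lagrange's theorem, ord_361(317) divides φ(361) = φ(19^2) = 19·(19−1) = 342 = 2 · 3^2 · 19.
Divisors of 342: 1, 2, 3, 6, 9, 18, 19, 38, 57, 114, 171, 342.
Check 317^d mod 361 for each divisor in increasing order:
317^1 ≡ 317
317^2 ≡ 131
317^3 ≡ 12
317^6 ≡ 144
317^9 ≡ 284
317^18 ≡ 153
317^19 ≡ 127
317^38 ≡ 245
317^57 ≡ 69
317^114 ≡ 68
317^171 ≡ 360
317^342 ≡ 1
The smallest such exponent is 342, so the order of 317 is 342.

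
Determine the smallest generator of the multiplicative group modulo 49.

φ(49) = φ(7^2) = 7·(7−1) = 42 = 2 · 3 · 7.
Test candidates g = 2, 3, … against the prime factors q ∈ {2, 3, 7} of φ(49): g is a generator iff g^(42/q) ≢ 1 for every such q.
g = 2: 2^21 ≡ 1 — hits 1, so not a primitive root.
g = 3: 3^21 ≡ 48; 3^14 ≡ 30; 3^6 ≡ 43 — none is 1, so 3 is a primitive root.
Hence the least primitive root of 49 is 3.

3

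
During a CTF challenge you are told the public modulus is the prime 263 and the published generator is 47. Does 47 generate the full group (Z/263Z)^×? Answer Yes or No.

φ(263) = 263 − 1 = 262 = 2 · 131.
47 is a primitive root mod 263 iff 47^(φ(263)/q) ≢ 1 for every prime q | φ(263), i.e. q ∈ {2, 131}.
47^131 ≡ 262 (mod 263)  [q = 2: ≢ 1 ✓]
47^2 ≡ 105 (mod 263)  [q = 131: ≢ 1 ✓]
All checks pass, so 47 has order 262 and is a primitive root modulo 263.

Yes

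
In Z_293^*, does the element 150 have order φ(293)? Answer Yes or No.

No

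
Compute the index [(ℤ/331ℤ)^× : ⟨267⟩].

Since 267 ∈ (Z/331Z)^×, its order divides φ(331) = 331 − 1 = 330 = 2 · 3 · 5 · 11.
Divisors of 330: 1, 2, 3, 5, 6, 10, 11, 15, 22, 30, 33, 55, 66, 110, 165, 330.
Compute 267^d (mod 331) for the divisors d until we hit 1:
267^1 ≡ 267 (mod 331)
267^2 ≡ 124 (mod 331)
267^3 ≡ 8 (mod 331)
267^5 ≡ 330 (mod 331)
267^6 ≡ 64 (mod 331)
267^10 ≡ 1 (mod 331) ✓
Thus |⟨267⟩| = ord(267) = 10.
[(Z/331Z)^× : ⟨267⟩] = 330/10 = 33.

33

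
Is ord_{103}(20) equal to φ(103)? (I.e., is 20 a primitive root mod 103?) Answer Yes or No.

Yes

φ(103) = 103 − 1 = 102 = 2 · 3 · 17.
It suffices to check that the order of 20 is not a proper divisor of 102: compute 20^(102/q) for q ∈ {2, 3, 17}.
20^51 ≡ 102 (mod 103)  [q = 2: ≢ 1 ✓]
20^34 ≡ 46 (mod 103)  [q = 3: ≢ 1 ✓]
20^6 ≡ 23 (mod 103)  [q = 17: ≢ 1 ✓]
Every test exponent gives a nontrivial residue, hence 20 generates the full group.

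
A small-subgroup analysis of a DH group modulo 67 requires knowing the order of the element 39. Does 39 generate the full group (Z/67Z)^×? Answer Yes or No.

No

φ(67) = 67 − 1 = 66 = 2 · 3 · 11.
Test 39^(66/q) mod 67 for each prime factor q of 66:
39^33 ≡ 1 (mod 67)  [q = 2: ≡ 1 ✗]
39^22 ≡ 37 (mod 67)  [q = 3: ≢ 1 ✓]
39^6 ≡ 40 (mod 67)  [q = 11: ≢ 1 ✓]
39^33 ≡ 1 shows ord(39) | 33, strictly less than φ(67); not a primitive root.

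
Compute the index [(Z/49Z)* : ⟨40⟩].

1

Since 40 ∈ (Z/49Z)^×, its order divides φ(49) = φ(7^2) = 7·(7−1) = 42 = 2 · 3 · 7.
Divisors of 42: 1, 2, 3, 6, 7, 14, 21, 42.
Compute 40^d (mod 49) for the divisors d until we hit 1:
40^1 ≡ 40 (mod 49)
40^2 ≡ 32 (mod 49)
40^3 ≡ 6 (mod 49)
40^6 ≡ 36 (mod 49)
40^7 ≡ 19 (mod 49)
40^14 ≡ 18 (mod 49)
40^21 ≡ 48 (mod 49)
40^42 ≡ 1 (mod 49) ✓
The order of 40 is 42, so the subgroup it generates has 42 elements.
Index = |(Z/49Z)^×| / |⟨40⟩| = 42 / 42 = 1.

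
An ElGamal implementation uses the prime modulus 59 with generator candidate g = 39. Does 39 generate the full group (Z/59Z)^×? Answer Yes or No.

φ(59) = 59 − 1 = 58 = 2 · 29.
It suffices to check that the order of 39 is not a proper divisor of 58: compute 39^(58/q) for q ∈ {2, 29}.
39^29 ≡ 58 (mod 59)  [q = 2: ≢ 1 ✓]
39^2 ≡ 46 (mod 59)  [q = 29: ≢ 1 ✓]
Every test exponent gives a nontrivial residue, hence 39 generates the full group.

Yes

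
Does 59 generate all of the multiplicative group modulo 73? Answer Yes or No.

Yes

φ(73) = 73 − 1 = 72 = 2^3 · 3^2.
An element g generates (Z/73Z)^× iff g^(72/q) ≢ 1 (mod 73) for each prime q ∈ {2, 3}.
59^36 ≡ 72 (mod 73)  [q = 2: ≢ 1 ✓]
59^24 ≡ 64 (mod 73)  [q = 3: ≢ 1 ✓]
All checks pass, so 59 has order 72 and is a primitive root modulo 73.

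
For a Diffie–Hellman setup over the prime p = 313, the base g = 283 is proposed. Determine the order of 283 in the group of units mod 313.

104

Since 283 ∈ (Z/313Z)^×, its order divides φ(313) = 313 − 1 = 312 = 2^3 · 3 · 13.
Divisors of 312: 1, 2, 3, 4, 6, 8, 12, 13, 24, 26, 39, 52, 78, 104, 156, 312.
Test each divisor d:
283^1 ≡ 283 (mod 313)
283^2 ≡ 274 (mod 313)
283^3 ≡ 231 (mod 313)
283^4 ≡ 269 (mod 313)
283^6 ≡ 151 (mod 313)
283^8 ≡ 58 (mod 313)
283^12 ≡ 265 (mod 313)
283^13 ≡ 188 (mod 313)
283^24 ≡ 113 (mod 313)
283^26 ≡ 288 (mod 313)
283^39 ≡ 308 (mod 313)
283^52 ≡ 312 (mod 313)
283^78 ≡ 25 (mod 313)
283^104 ≡ 1 (mod 313) ✓
So ord_313(283) = 104.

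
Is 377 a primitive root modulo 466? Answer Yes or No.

φ(466) = φ(2)·φ(233) = 1·232 = 232 = 2^3 · 29.
An element g generates (Z/466Z)^× iff g^(232/q) ≢ 1 (mod 466) for each prime q ∈ {2, 29}.
377^116 ≡ 1 (mod 466)  [q = 2: ≡ 1 ✗]
377^8 ≡ 1 (mod 466)  [q = 29: ≡ 1 ✗]
Since 377^116 ≡ 1, the order of 377 divides 116 < 232, so 377 is not a primitive root.

No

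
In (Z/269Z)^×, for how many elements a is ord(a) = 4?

2

φ(269) = 269 − 1 = 268 = 2^2 · 67.
(Z/269Z)^× is cyclic (|G| = 268); a cyclic group of order m has exactly φ(d) elements of each order d | m, and none otherwise.
4 = 2^2 divides 268, and φ(4) = 2.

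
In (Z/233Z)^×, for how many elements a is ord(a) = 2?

1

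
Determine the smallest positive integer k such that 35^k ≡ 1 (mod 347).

The order of 35 must divide φ(347) = 347 − 1 = 346 = 2 · 173.
Divisors of 346: 1, 2, 173, 346.
Test each divisor d:
35^1 ≡ 35 (mod 347)
35^2 ≡ 184 (mod 347)
35^173 ≡ 1 (mod 347) ✓
The smallest such exponent is 173, so the order of 35 is 173.

173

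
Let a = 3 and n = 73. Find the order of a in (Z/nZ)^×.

12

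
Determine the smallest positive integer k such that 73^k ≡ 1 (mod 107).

Since 73 ∈ (Z/107Z)^×, its order divides φ(107) = 107 − 1 = 106 = 2 · 53.
Divisors of 106: 1, 2, 53, 106.
Check 73^d mod 107 for each divisor in increasing order:
73^1 ≡ 73 (mod 107)
73^2 ≡ 86 (mod 107)
73^53 ≡ 106 (mod 107)
73^106 ≡ 1 (mod 107) ✓
The smallest such exponent is 106, so the order of 73 is 106.

106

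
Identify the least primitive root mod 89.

φ(89) = 89 − 1 = 88 = 2^3 · 11.
Test candidates g = 2, 3, … against the prime factors q ∈ {2, 11} of φ(89): g is a generator iff g^(88/q) ≢ 1 for every such q.
g = 2: 2^44 ≡ 1 — hits 1, so not a primitive root.
g = 3: 3^44 ≡ 88; 3^8 ≡ 64 — none is 1, so 3 is a primitive root.
The smallest primitive root modulo 89 is 3.

3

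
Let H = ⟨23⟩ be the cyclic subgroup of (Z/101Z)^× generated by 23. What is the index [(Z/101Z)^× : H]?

2

Since 23 ∈ (Z/101Z)^×, its order divides φ(101) = 101 − 1 = 100 = 2^2 · 5^2.
Divisors of 100: 1, 2, 4, 5, 10, 20, 25, 50, 100.
Test each divisor d:
23^1 ≡ 23 (mod 101)
23^2 ≡ 24 (mod 101)
23^4 ≡ 71 (mod 101)
23^5 ≡ 17 (mod 101)
23^10 ≡ 87 (mod 101)
23^20 ≡ 95 (mod 101)
23^25 ≡ 100 (mod 101)
23^50 ≡ 1 (mod 101) ✓
The order of 23 is 50, so the subgroup it generates has 50 elements.
Index = |(Z/101Z)^×| / |⟨23⟩| = 100 / 50 = 2.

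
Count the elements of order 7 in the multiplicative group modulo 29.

6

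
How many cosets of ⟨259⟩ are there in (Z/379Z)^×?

1

The order of 259 must divide φ(379) = 379 − 1 = 378 = 2 · 3^3 · 7.
Divisors of 378: 1, 2, 3, 6, 7, 9, 14, 18, 21, 27, 42, 54, 63, 126, 189, 378.
Test each divisor d:
259^1 ≡ 259
259^2 ≡ 377
259^3 ≡ 240
259^6 ≡ 371
259^7 ≡ 202
259^9 ≡ 354
259^14 ≡ 251
259^18 ≡ 246
259^21 ≡ 295
259^27 ≡ 293
259^42 ≡ 234
259^54 ≡ 195
259^63 ≡ 52
259^126 ≡ 51
259^189 ≡ 378
259^378 ≡ 1
So ord_379(259) = 378, hence |⟨259⟩| = 378.
The index is φ(379) / ord(259) = 378 / 378 = 1.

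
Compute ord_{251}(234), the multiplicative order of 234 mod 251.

250

Since 234 ∈ (Z/251Z)^×, its order divides φ(251) = 251 − 1 = 250 = 2 · 5^3.
Divisors of 250: 1, 2, 5, 10, 25, 50, 125, 250.
Check 234^d mod 251 for each divisor in increasing order:
234^1 ≡ 234
234^2 ≡ 38
234^5 ≡ 50
234^10 ≡ 241
234^25 ≡ 231
234^50 ≡ 149
234^125 ≡ 250
234^250 ≡ 1
The smallest such exponent is 250, so the order of 234 is 250.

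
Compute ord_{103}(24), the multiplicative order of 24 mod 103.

The order of 24 must divide φ(103) = 103 − 1 = 102 = 2 · 3 · 17.
Divisors of 102: 1, 2, 3, 6, 17, 34, 51, 102.
Test each divisor d:
24^1 ≡ 24 (mod 103)
24^2 ≡ 61 (mod 103)
24^3 ≡ 22 (mod 103)
24^6 ≡ 72 (mod 103)
24^17 ≡ 102 (mod 103)
24^34 ≡ 1 (mod 103) ✓
Therefore the multiplicative order of 24 modulo 103 is 34.

34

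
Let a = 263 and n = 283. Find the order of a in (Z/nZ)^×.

141

Since 263 ∈ (Z/283Z)^×, its order divides φ(283) = 283 − 1 = 282 = 2 · 3 · 47.
Divisors of 282: 1, 2, 3, 6, 47, 94, 141, 282.
Check 263^d mod 283 for each divisor in increasing order:
263^1 ≡ 263 (mod 283)
263^2 ≡ 117 (mod 283)
263^3 ≡ 207 (mod 283)
263^6 ≡ 116 (mod 283)
263^47 ≡ 238 (mod 283)
263^94 ≡ 44 (mod 283)
263^141 ≡ 1 (mod 283) ✓
The smallest such exponent is 141, so the order of 263 is 141.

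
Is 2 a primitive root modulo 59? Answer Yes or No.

φ(59) = 59 − 1 = 58 = 2 · 29.
It suffices to check that the order of 2 is not a proper divisor of 58: compute 2^(58/q) for q ∈ {2, 29}.
2^29 ≡ 58 (mod 59)  [q = 2: ≢ 1 ✓]
2^2 ≡ 4 (mod 59)  [q = 29: ≢ 1 ✓]
Every test exponent gives a nontrivial residue, hence 2 generates the full group.

Yes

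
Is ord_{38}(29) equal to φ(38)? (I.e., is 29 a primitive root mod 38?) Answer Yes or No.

φ(38) = φ(2)·φ(19) = 1·18 = 18 = 2 · 3^2.
29 is a primitive root mod 38 iff 29^(φ(38)/q) ≢ 1 for every prime q | φ(38), i.e. q ∈ {2, 3}.
29^9 ≡ 37 (mod 38)  [q = 2: ≢ 1 ✓]
29^6 ≡ 11 (mod 38)  [q = 3: ≢ 1 ✓]
All checks pass, so 29 has order 18 and is a primitive root modulo 38.

Yes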